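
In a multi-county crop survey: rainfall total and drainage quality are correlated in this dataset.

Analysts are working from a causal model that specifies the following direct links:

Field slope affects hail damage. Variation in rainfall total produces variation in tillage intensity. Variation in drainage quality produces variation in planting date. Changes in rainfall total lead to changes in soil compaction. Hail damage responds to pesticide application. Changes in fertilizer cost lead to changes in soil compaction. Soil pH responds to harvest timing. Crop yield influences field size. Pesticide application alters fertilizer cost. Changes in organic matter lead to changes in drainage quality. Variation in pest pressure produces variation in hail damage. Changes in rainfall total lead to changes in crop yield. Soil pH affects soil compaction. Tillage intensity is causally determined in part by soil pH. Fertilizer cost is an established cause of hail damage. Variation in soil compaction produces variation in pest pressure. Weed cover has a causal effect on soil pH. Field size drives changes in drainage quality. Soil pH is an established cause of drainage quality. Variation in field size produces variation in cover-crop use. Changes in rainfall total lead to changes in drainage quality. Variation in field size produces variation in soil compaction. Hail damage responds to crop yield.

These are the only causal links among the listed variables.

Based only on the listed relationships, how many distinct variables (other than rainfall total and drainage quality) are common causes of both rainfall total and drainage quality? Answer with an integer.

No listed variable has a causal path to both rainfall total and drainage quality, so there are no common causes.

0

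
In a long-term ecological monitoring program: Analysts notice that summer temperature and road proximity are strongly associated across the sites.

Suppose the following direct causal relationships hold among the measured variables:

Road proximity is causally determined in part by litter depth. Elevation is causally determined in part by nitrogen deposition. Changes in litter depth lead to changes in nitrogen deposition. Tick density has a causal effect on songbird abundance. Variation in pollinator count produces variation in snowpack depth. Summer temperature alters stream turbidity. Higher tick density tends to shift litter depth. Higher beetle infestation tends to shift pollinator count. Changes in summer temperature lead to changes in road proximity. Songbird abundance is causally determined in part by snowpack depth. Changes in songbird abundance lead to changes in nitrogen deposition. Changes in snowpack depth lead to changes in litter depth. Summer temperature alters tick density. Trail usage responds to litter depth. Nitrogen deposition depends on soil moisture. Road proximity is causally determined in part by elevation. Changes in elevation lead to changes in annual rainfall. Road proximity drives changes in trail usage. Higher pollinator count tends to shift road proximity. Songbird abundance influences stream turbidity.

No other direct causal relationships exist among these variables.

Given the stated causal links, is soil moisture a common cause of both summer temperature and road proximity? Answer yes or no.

no

Soil moisture has no stated causal path to summer temperature. A confounder must cause both variables, so soil moisture does not qualify.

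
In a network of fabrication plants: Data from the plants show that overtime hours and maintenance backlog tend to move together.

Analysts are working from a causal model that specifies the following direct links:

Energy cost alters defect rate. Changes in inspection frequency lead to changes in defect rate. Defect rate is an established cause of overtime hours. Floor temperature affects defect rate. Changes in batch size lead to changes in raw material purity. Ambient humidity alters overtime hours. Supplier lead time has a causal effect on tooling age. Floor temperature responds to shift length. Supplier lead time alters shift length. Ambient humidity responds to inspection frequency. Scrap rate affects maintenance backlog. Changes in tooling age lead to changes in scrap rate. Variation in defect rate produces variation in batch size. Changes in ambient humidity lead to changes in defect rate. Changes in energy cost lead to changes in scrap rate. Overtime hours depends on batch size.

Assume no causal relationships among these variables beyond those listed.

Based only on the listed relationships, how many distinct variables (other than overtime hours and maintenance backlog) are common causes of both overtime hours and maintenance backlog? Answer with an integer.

The common causes are: energy cost (to overtime hours via energy cost → defect rate → overtime hours; to maintenance backlog via energy cost → scrap rate → maintenance backlog); supplier lead time (to overtime hours via supplier lead time → shift length → floor temperature → defect rate → overtime hours; to maintenance backlog via supplier lead time → tooling age → scrap rate → maintenance backlog).
Every other variable lacks a causal path to at least one of overtime hours and maintenance backlog.

2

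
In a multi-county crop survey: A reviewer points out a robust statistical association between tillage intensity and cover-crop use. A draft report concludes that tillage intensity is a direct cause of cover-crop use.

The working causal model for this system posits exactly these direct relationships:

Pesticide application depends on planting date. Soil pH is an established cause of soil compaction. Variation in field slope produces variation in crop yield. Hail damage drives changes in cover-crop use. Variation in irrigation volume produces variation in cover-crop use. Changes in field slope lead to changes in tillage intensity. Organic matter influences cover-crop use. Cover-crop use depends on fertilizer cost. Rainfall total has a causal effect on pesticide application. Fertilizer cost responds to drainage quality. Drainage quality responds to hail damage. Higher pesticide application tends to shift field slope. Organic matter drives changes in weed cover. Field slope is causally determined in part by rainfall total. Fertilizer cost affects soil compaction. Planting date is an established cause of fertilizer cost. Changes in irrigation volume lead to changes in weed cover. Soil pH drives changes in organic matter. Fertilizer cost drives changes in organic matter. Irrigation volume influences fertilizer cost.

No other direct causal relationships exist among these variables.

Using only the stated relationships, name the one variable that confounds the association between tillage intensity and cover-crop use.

Planting date has a causal path to tillage intensity (planting date → pesticide application → field slope → tillage intensity) and a separate causal path to cover-crop use (planting date → fertilizer cost → cover-crop use), so it is a common cause of both.
No stated relationship gives tillage intensity a causal route to cover-crop use, so the correlation is explained by the shared upstream cause rather than a direct effect.

planting date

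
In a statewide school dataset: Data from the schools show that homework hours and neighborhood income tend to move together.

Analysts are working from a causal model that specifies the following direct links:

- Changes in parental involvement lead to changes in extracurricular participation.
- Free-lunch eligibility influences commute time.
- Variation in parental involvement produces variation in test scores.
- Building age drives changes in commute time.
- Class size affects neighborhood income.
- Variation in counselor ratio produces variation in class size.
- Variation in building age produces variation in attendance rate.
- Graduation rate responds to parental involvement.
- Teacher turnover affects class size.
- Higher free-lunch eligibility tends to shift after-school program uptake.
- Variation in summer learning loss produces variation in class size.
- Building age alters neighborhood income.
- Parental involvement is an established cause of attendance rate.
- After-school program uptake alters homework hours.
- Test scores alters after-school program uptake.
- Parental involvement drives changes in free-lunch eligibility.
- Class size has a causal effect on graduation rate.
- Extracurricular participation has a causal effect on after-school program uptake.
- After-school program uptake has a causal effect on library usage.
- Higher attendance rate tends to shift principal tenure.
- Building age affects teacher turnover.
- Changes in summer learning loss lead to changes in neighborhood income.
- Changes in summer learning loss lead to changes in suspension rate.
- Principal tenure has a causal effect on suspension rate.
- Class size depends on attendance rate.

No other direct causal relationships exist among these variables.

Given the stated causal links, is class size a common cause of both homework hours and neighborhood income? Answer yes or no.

Class size has no stated causal path to homework hours. A confounder must cause both variables, so class size does not qualify.

no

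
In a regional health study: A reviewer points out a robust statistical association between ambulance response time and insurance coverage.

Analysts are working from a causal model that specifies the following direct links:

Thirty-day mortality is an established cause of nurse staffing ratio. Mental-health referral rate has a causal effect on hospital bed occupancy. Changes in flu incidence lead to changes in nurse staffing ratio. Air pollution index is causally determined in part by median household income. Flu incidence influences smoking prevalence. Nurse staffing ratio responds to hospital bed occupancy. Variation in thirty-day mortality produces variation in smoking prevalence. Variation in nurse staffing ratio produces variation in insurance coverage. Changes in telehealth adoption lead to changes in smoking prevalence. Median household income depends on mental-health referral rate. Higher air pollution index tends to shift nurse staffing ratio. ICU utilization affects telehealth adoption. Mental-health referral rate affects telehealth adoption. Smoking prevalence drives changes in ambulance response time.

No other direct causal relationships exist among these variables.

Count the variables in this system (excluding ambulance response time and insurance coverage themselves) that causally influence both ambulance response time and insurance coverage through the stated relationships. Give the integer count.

3

The common causes are: flu incidence (to ambulance response time via flu incidence → smoking prevalence → ambulance response time; to insurance coverage via flu incidence → nurse staffing ratio → insurance coverage); mental-health referral rate (to ambulance response time via mental-health referral rate → telehealth adoption → smoking prevalence → ambulance response time; to insurance coverage via mental-health referral rate → hospital bed occupancy → nurse staffing ratio → insurance coverage); thirty-day mortality (to ambulance response time via thirty-day mortality → smoking prevalence → ambulance response time; to insurance coverage via thirty-day mortality → nurse staffing ratio → insurance coverage).
Every other variable lacks a causal path to at least one of ambulance response time and insurance coverage.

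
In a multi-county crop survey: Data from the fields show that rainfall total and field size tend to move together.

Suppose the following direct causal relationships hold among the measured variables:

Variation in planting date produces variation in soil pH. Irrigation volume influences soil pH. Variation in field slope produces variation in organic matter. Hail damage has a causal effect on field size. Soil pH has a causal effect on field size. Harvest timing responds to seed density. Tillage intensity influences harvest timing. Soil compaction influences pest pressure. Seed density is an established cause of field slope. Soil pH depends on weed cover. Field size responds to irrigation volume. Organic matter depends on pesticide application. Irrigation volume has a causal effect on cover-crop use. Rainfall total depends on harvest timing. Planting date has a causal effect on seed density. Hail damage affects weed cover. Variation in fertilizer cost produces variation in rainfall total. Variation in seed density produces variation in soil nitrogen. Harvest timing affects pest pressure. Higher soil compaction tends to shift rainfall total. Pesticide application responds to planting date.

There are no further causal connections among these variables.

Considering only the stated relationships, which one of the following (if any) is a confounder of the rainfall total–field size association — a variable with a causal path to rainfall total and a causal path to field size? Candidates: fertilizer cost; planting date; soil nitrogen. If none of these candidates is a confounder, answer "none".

Planting date causes rainfall total (planting date → seed density → harvest timing → rainfall total) and also causes field size (planting date → soil pH → field size); it is a common cause of both.
Each of the other candidates lacks a causal path to at least one of rainfall total and field size, so they do not confound the relationship.

planting date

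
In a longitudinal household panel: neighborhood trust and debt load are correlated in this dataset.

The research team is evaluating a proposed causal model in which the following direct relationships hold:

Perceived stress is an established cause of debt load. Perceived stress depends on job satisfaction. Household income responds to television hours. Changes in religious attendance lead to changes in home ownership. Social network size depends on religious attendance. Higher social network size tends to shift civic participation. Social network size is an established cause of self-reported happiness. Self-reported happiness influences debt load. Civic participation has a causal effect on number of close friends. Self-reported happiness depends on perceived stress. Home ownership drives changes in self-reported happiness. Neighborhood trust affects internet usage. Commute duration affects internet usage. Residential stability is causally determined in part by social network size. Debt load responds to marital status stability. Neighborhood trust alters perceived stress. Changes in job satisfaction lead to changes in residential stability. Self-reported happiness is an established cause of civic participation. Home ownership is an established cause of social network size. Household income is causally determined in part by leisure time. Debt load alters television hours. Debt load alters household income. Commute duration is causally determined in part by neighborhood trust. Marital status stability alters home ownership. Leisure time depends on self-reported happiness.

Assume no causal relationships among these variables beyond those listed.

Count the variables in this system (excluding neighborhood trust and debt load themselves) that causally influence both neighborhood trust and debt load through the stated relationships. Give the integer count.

0

No listed variable has a causal path to both neighborhood trust and debt load, so there are no common causes.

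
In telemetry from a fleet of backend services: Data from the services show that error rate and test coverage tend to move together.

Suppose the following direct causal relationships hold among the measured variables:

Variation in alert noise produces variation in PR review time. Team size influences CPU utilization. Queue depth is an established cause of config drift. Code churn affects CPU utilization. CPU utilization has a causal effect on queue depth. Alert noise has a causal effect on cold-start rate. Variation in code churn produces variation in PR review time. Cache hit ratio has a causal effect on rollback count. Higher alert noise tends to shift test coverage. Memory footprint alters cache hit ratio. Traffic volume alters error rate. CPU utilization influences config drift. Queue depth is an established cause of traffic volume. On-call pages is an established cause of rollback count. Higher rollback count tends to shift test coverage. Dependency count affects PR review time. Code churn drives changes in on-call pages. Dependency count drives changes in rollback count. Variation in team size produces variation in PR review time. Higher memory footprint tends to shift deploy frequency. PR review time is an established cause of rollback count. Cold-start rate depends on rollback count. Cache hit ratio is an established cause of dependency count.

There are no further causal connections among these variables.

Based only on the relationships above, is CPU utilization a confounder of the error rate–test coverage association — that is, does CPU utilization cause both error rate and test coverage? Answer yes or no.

CPU utilization has no stated causal path to test coverage. A confounder must cause both variables, so CPU utilization does not qualify.

no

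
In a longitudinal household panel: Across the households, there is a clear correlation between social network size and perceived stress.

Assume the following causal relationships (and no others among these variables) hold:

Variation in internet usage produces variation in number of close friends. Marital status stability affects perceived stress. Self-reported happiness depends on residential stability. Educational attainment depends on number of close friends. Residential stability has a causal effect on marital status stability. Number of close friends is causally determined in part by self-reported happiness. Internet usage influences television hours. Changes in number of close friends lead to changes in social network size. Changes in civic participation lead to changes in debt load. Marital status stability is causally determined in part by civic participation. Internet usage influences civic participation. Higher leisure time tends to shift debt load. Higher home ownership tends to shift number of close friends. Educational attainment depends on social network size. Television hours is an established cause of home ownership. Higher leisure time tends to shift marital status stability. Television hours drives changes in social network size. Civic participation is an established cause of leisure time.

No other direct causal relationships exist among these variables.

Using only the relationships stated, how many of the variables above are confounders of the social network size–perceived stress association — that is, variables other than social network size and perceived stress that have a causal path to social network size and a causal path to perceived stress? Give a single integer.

The common causes are: internet usage (to social network size via internet usage → television hours → social network size; to perceived stress via internet usage → civic participation → marital status stability → perceived stress); residential stability (to social network size via residential stability → self-reported happiness → number of close friends → social network size; to perceived stress via residential stability → marital status stability → perceived stress).
Every other variable lacks a causal path to at least one of social network size and perceived stress.

2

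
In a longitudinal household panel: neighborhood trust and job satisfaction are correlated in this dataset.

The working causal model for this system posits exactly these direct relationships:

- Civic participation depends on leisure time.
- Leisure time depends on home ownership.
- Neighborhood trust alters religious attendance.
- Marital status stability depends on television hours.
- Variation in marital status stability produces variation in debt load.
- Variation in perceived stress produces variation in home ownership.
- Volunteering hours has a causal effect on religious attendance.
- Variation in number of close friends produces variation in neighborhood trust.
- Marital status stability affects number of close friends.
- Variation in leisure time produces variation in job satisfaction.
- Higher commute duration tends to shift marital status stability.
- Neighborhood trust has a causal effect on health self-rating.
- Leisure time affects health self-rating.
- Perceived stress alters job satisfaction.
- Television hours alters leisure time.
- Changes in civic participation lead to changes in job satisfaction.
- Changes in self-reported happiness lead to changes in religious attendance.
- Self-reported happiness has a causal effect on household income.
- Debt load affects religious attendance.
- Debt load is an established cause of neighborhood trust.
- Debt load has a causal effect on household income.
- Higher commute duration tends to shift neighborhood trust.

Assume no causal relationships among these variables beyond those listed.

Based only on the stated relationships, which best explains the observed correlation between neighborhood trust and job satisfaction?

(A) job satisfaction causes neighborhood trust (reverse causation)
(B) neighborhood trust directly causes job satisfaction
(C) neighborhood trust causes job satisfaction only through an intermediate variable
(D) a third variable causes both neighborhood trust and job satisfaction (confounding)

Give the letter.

Television hours causes neighborhood trust (television hours → marital status stability → debt load → neighborhood trust) and job satisfaction (television hours → leisure time → job satisfaction) — a common cause creating the correlation.
There is no stated path from neighborhood trust to job satisfaction or from job satisfaction to neighborhood trust, so neither direct nor reverse causation applies.

D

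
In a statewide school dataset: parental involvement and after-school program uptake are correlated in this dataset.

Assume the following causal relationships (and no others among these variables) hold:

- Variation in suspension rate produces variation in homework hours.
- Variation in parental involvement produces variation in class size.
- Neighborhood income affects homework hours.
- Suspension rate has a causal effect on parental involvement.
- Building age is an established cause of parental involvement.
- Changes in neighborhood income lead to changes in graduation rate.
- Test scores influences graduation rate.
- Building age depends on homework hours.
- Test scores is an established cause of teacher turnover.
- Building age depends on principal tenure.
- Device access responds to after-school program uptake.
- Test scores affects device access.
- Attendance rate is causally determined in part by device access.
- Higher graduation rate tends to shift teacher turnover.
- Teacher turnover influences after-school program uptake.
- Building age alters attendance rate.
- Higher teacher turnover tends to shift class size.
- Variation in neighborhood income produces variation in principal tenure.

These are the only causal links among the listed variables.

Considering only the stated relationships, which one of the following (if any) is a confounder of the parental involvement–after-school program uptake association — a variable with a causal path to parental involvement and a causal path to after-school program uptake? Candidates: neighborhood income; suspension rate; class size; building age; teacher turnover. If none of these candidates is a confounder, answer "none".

neighborhood income

Neighborhood income causes parental involvement (neighborhood income → principal tenure → building age → parental involvement) and also causes after-school program uptake (neighborhood income → graduation rate → teacher turnover → after-school program uptake); it is a common cause of both.
Each of the other candidates lacks a causal path to at least one of parental involvement and after-school program uptake, so they do not confound the relationship.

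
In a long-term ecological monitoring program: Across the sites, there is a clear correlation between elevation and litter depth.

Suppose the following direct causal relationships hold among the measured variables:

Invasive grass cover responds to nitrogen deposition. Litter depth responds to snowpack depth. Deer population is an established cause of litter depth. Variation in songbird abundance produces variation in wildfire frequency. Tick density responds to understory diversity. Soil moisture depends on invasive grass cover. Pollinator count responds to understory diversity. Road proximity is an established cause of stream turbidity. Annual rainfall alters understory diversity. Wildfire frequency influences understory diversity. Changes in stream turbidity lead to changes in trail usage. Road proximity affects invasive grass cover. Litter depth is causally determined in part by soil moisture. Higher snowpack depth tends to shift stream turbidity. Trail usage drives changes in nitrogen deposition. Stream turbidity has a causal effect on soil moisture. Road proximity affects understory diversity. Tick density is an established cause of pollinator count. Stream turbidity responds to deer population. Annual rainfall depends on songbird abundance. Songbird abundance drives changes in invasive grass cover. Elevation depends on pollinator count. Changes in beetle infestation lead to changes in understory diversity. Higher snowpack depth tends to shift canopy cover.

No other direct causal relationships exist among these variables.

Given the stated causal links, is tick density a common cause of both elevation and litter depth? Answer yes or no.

no

Tick density has no stated causal path to litter depth. A confounder must cause both variables, so tick density does not qualify.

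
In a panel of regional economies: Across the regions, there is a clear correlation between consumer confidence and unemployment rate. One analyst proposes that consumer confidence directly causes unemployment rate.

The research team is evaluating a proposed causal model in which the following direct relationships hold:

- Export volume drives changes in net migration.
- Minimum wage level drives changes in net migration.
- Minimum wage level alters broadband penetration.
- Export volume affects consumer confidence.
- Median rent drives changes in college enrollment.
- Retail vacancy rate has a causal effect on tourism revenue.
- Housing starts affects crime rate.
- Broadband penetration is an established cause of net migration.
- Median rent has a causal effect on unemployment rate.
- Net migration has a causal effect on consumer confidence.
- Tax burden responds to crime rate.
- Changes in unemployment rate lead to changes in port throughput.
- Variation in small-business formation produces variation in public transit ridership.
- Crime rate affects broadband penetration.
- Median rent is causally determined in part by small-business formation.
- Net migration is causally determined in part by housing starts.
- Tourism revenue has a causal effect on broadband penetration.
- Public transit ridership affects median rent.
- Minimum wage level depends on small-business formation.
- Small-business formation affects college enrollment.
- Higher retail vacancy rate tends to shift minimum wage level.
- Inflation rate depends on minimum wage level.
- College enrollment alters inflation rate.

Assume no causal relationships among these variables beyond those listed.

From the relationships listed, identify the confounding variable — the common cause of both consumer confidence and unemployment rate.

small-business formation

Small-business formation has a causal path to consumer confidence (small-business formation → minimum wage level → net migration → consumer confidence) and a separate causal path to unemployment rate (small-business formation → median rent → unemployment rate), so it is a common cause of both.
No stated relationship gives consumer confidence a causal route to unemployment rate, so the correlation is explained by the shared upstream cause rather than a direct effect.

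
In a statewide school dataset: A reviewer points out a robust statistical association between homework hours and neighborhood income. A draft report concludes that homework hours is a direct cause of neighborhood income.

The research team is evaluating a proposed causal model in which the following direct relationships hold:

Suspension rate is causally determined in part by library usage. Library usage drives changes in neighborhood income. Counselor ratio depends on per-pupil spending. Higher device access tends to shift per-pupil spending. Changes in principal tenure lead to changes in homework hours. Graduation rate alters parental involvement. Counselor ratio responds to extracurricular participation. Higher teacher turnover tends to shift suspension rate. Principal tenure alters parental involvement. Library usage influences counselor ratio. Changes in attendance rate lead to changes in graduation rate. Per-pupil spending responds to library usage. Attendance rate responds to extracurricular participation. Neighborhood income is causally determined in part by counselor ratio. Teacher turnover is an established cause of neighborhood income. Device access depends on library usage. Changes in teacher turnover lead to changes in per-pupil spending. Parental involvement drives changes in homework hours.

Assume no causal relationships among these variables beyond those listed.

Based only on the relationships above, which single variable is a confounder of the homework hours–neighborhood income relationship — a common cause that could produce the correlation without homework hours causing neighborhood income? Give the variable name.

Extracurricular participation has a causal path to homework hours (extracurricular participation → attendance rate → graduation rate → parental involvement → homework hours) and a separate causal path to neighborhood income (extracurricular participation → counselor ratio → neighborhood income), so it is a common cause of both.
No stated relationship gives homework hours a causal route to neighborhood income, so the correlation is explained by the shared upstream cause rather than a direct effect.

extracurricular participation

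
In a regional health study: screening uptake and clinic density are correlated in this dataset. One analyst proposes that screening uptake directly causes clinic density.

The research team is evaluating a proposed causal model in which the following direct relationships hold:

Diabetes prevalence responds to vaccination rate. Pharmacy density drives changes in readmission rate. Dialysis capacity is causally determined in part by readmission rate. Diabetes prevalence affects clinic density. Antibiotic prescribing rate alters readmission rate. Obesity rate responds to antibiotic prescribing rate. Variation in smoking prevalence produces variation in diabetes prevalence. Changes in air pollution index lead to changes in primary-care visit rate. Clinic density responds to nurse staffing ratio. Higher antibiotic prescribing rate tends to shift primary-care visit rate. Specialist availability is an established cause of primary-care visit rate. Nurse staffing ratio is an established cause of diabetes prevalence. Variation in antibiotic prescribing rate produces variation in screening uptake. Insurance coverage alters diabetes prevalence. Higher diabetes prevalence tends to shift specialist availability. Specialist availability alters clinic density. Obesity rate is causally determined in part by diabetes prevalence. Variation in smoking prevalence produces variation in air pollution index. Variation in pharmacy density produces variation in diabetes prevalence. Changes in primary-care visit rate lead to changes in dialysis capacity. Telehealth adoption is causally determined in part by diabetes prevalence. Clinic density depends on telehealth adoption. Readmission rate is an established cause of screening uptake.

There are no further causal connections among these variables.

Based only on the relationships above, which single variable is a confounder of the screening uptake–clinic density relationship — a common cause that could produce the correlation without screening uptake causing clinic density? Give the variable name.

pharmacy density

Pharmacy density has a causal path to screening uptake (pharmacy density → readmission rate → screening uptake) and a separate causal path to clinic density (pharmacy density → diabetes prevalence → clinic density), so it is a common cause of both.
No stated relationship gives screening uptake a causal route to clinic density, so the correlation is explained by the shared upstream cause rather than a direct effect.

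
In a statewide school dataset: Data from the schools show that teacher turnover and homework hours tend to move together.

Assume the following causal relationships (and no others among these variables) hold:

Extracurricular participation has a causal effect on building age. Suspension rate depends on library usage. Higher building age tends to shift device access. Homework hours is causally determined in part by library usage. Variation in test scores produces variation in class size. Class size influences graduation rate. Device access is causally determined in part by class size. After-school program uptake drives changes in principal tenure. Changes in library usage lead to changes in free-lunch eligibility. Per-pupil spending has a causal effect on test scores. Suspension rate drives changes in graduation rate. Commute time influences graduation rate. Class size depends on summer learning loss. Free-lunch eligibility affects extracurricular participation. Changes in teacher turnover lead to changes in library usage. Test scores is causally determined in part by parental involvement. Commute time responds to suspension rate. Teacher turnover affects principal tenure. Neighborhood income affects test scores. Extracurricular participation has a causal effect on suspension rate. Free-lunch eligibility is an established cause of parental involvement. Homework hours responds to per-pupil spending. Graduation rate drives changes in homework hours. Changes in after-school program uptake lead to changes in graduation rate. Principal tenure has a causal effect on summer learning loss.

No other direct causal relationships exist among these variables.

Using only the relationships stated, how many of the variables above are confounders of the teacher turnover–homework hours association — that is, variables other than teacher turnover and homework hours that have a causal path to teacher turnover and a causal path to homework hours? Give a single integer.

0

No listed variable has a causal path to both teacher turnover and homework hours, so there are no common causes.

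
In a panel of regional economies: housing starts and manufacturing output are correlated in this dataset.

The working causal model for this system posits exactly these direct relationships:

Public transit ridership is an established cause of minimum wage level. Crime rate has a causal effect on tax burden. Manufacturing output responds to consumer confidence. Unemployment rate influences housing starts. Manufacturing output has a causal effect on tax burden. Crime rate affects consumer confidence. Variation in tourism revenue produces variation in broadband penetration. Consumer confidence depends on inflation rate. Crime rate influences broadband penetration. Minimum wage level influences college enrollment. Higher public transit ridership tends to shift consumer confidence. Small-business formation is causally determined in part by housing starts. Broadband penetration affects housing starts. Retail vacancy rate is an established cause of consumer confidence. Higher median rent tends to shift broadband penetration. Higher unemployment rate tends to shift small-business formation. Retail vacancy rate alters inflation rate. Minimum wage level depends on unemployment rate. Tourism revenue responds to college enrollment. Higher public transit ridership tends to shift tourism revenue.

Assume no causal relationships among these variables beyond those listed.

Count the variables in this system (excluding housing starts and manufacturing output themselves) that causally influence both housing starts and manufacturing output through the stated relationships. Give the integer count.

The common causes are: crime rate (to housing starts via crime rate → broadband penetration → housing starts; to manufacturing output via crime rate → consumer confidence → manufacturing output); public transit ridership (to housing starts via public transit ridership → tourism revenue → broadband penetration → housing starts; to manufacturing output via public transit ridership → consumer confidence → manufacturing output).
Every other variable lacks a causal path to at least one of housing starts and manufacturing output.

2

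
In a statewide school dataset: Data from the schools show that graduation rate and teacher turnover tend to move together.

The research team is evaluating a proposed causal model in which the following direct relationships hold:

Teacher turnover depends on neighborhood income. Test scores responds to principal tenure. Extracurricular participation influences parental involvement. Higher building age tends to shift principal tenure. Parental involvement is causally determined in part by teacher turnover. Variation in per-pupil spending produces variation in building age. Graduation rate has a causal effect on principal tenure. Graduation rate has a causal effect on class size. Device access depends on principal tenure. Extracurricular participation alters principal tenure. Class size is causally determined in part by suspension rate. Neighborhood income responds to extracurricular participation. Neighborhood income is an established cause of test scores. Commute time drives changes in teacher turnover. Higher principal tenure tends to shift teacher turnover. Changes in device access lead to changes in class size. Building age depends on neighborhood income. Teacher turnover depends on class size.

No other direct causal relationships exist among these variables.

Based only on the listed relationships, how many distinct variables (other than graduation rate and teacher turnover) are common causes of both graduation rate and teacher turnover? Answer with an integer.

No listed variable has a causal path to both graduation rate and teacher turnover, so there are no common causes.

0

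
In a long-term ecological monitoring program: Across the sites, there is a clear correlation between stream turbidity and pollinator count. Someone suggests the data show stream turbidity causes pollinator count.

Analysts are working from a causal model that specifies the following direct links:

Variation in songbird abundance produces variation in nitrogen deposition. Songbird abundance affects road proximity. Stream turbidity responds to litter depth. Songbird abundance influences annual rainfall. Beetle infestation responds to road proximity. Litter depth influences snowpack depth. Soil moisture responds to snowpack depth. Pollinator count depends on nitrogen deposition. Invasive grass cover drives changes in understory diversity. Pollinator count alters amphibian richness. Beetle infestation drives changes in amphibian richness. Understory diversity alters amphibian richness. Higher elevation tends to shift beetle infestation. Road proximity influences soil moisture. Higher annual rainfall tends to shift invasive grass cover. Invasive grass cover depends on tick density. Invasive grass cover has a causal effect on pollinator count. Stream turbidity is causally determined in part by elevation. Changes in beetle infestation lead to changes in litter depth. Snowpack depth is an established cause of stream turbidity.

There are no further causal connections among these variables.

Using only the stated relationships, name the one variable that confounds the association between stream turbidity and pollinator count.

Songbird abundance has a causal path to stream turbidity (songbird abundance → road proximity → beetle infestation → litter depth → stream turbidity) and a separate causal path to pollinator count (songbird abundance → nitrogen deposition → pollinator count), so it is a common cause of both.
No stated relationship gives stream turbidity a causal route to pollinator count, so the correlation is explained by the shared upstream cause rather than a direct effect.

songbird abundance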